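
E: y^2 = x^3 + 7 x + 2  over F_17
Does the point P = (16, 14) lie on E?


Check whether y^2 = x^3 + 7 x + 2 (mod 17) for (x, y) = (16, 14).
LHS: y^2 = 14^2 mod 17 = 9
RHS: x^3 + 7 x + 2 = 16^3 + 7*16 + 2 mod 17 = 11
LHS != RHS

No, not on the curve


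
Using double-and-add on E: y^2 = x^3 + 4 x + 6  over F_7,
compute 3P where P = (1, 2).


k = 3 = 11_2 (binary, LSB first: 11)
Double-and-add from P = (1, 2):
  bit 0 = 1: acc = O + (1, 2) = (1, 2)
  bit 1 = 1: acc = (1, 2) + (5, 5) = (2, 6)

3P = (2, 6)


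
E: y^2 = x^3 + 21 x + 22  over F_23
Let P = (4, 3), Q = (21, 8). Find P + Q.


P != Q, so use the chord formula.
s = (y2 - y1) / (x2 - x1) = (5) / (17) mod 23 = 3
x3 = s^2 - x1 - x2 mod 23 = 3^2 - 4 - 21 = 7
y3 = s (x1 - x3) - y1 mod 23 = 3 * (4 - 7) - 3 = 11

P + Q = (7, 11)


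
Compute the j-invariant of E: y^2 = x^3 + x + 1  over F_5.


Delta = -16(4 a^3 + 27 b^2) mod 5 = 4
-1728 * (4 a)^3 = -1728 * (4*1)^3 mod 5 = 3
j = 3 * 4^(-1) mod 5 = 2

j = 2 (mod 5)


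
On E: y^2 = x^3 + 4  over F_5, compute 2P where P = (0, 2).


Doubling: s = (3 x1^2 + a) / (2 y1)
s = (3*0^2 + 0) / (2*2) mod 5 = 0
x3 = s^2 - 2 x1 mod 5 = 0^2 - 2*0 = 0
y3 = s (x1 - x3) - y1 mod 5 = 0 * (0 - 0) - 2 = 3

2P = (0, 3)


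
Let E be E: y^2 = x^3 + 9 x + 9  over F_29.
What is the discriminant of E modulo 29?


4 a^3 + 27 b^2 = 4*9^3 + 27*9^2 = 2916 + 2187 = 5103
Delta = -16 * (5103) = -81648
Delta mod 29 = 16

Delta = 16 (mod 29)


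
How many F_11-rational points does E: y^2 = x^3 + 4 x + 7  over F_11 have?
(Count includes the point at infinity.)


For each x in F_11, count y with y^2 = x^3 + 4 x + 7 mod 11:
  x = 1: RHS = 1, y in [1, 10]  -> 2 point(s)
  x = 2: RHS = 1, y in [1, 10]  -> 2 point(s)
  x = 5: RHS = 9, y in [3, 8]  -> 2 point(s)
  x = 6: RHS = 5, y in [4, 7]  -> 2 point(s)
  x = 7: RHS = 4, y in [2, 9]  -> 2 point(s)
  x = 8: RHS = 1, y in [1, 10]  -> 2 point(s)
Affine points: 12. Add the point at infinity: total = 13.

#E(F_11) = 13


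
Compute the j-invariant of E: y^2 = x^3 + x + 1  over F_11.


Delta = -16(4 a^3 + 27 b^2) mod 11 = 10
-1728 * (4 a)^3 = -1728 * (4*1)^3 mod 11 = 2
j = 2 * 10^(-1) mod 11 = 9

j = 9 (mod 11)


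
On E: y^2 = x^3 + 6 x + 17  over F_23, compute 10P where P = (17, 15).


k = 10 = 1010_2 (binary, LSB first: 0101)
Double-and-add from P = (17, 15):
  bit 0 = 0: acc unchanged = O
  bit 1 = 1: acc = O + (20, 15) = (20, 15)
  bit 2 = 0: acc unchanged = (20, 15)
  bit 3 = 1: acc = (20, 15) + (1, 1) = (20, 8)

10P = (20, 8)


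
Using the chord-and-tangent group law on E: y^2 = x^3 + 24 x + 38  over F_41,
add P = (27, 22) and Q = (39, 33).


P != Q, so use the chord formula.
s = (y2 - y1) / (x2 - x1) = (11) / (12) mod 41 = 18
x3 = s^2 - x1 - x2 mod 41 = 18^2 - 27 - 39 = 12
y3 = s (x1 - x3) - y1 mod 41 = 18 * (27 - 12) - 22 = 2

P + Q = (12, 2)


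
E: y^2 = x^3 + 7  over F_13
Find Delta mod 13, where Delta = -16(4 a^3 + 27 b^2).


4 a^3 + 27 b^2 = 4*0^3 + 27*7^2 = 0 + 1323 = 1323
Delta = -16 * (1323) = -21168
Delta mod 13 = 9

Delta = 9 (mod 13)


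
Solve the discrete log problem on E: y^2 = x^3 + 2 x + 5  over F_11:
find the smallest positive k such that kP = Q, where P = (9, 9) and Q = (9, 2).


Enumerate multiples of P until we hit Q = (9, 2):
  1P = (9, 9)
  2P = (8, 4)
  3P = (8, 7)
  4P = (9, 2)
Match found at i = 4.

k = 4


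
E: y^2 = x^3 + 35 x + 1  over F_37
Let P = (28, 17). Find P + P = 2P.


Doubling: s = (3 x1^2 + a) / (2 y1)
s = (3*28^2 + 35) / (2*17) mod 37 = 6
x3 = s^2 - 2 x1 mod 37 = 6^2 - 2*28 = 17
y3 = s (x1 - x3) - y1 mod 37 = 6 * (28 - 17) - 17 = 12

2P = (17, 12)


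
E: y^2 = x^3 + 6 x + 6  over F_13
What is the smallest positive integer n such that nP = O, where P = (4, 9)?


Compute successive multiples of P until we hit O:
  1P = (4, 9)
  2P = (1, 0)
  3P = (4, 4)
  4P = O

ord(P) = 4


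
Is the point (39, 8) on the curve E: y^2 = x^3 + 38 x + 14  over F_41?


Check whether y^2 = x^3 + 38 x + 14 (mod 41) for (x, y) = (39, 8).
LHS: y^2 = 8^2 mod 41 = 23
RHS: x^3 + 38 x + 14 = 39^3 + 38*39 + 14 mod 41 = 12
LHS != RHS

No, not on the curve


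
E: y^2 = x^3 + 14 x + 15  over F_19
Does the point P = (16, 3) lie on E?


Check whether y^2 = x^3 + 14 x + 15 (mod 19) for (x, y) = (16, 3).
LHS: y^2 = 3^2 mod 19 = 9
RHS: x^3 + 14 x + 15 = 16^3 + 14*16 + 15 mod 19 = 3
LHS != RHS

No, not on the curve


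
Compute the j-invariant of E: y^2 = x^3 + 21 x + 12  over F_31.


Delta = -16(4 a^3 + 27 b^2) mod 31 = 25
-1728 * (4 a)^3 = -1728 * (4*21)^3 mod 31 = 27
j = 27 * 25^(-1) mod 31 = 11

j = 11 (mod 31)


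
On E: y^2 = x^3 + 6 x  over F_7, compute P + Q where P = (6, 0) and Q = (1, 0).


P != Q, so use the chord formula.
s = (y2 - y1) / (x2 - x1) = (0) / (2) mod 7 = 0
x3 = s^2 - x1 - x2 mod 7 = 0^2 - 6 - 1 = 0
y3 = s (x1 - x3) - y1 mod 7 = 0 * (6 - 0) - 0 = 0

P + Q = (0, 0)


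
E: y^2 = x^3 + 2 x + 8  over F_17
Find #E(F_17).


For each x in F_17, count y with y^2 = x^3 + 2 x + 8 mod 17:
  x = 0: RHS = 8, y in [5, 12]  -> 2 point(s)
  x = 6: RHS = 15, y in [7, 10]  -> 2 point(s)
  x = 7: RHS = 8, y in [5, 12]  -> 2 point(s)
  x = 8: RHS = 9, y in [3, 14]  -> 2 point(s)
  x = 10: RHS = 8, y in [5, 12]  -> 2 point(s)
  x = 11: RHS = 1, y in [1, 16]  -> 2 point(s)
  x = 12: RHS = 9, y in [3, 14]  -> 2 point(s)
  x = 13: RHS = 4, y in [2, 15]  -> 2 point(s)
  x = 14: RHS = 9, y in [3, 14]  -> 2 point(s)
  x = 15: RHS = 13, y in [8, 9]  -> 2 point(s)
Affine points: 20. Add the point at infinity: total = 21.

#E(F_17) = 21


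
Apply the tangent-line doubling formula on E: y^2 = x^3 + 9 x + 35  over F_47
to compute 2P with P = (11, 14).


Doubling: s = (3 x1^2 + a) / (2 y1)
s = (3*11^2 + 9) / (2*14) mod 47 = 20
x3 = s^2 - 2 x1 mod 47 = 20^2 - 2*11 = 2
y3 = s (x1 - x3) - y1 mod 47 = 20 * (11 - 2) - 14 = 25

2P = (2, 25)


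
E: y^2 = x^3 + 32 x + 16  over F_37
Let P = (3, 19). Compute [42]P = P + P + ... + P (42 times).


k = 42 = 101010_2 (binary, LSB first: 010101)
Double-and-add from P = (3, 19):
  bit 0 = 0: acc unchanged = O
  bit 1 = 1: acc = O + (34, 2) = (34, 2)
  bit 2 = 0: acc unchanged = (34, 2)
  bit 3 = 1: acc = (34, 2) + (21, 25) = (16, 6)
  bit 4 = 0: acc unchanged = (16, 6)
  bit 5 = 1: acc = (16, 6) + (19, 3) = (3, 18)

42P = (3, 18)


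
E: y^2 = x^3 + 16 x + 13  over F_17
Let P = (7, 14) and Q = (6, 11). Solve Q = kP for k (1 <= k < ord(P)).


Enumerate multiples of P until we hit Q = (6, 11):
  1P = (7, 14)
  2P = (2, 6)
  3P = (16, 9)
  4P = (9, 6)
  5P = (0, 9)
  6P = (6, 11)
Match found at i = 6.

k = 6


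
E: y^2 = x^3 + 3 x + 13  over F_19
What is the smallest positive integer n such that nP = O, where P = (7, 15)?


Compute successive multiples of P until we hit O:
  1P = (7, 15)
  2P = (11, 3)
  3P = (10, 13)
  4P = (13, 8)
  5P = (3, 12)
  6P = (6, 0)
  7P = (3, 7)
  8P = (13, 11)
  ... (continuing to 12P)
  12P = O

ord(P) = 12


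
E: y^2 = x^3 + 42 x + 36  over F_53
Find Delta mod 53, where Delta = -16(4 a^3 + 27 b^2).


4 a^3 + 27 b^2 = 4*42^3 + 27*36^2 = 296352 + 34992 = 331344
Delta = -16 * (331344) = -5301504
Delta mod 53 = 33

Delta = 33 (mod 53)


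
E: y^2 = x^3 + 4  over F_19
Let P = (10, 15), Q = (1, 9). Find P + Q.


P != Q, so use the chord formula.
s = (y2 - y1) / (x2 - x1) = (13) / (10) mod 19 = 7
x3 = s^2 - x1 - x2 mod 19 = 7^2 - 10 - 1 = 0
y3 = s (x1 - x3) - y1 mod 19 = 7 * (10 - 0) - 15 = 17

P + Q = (0, 17)


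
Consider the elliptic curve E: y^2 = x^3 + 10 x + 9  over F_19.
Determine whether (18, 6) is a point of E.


Check whether y^2 = x^3 + 10 x + 9 (mod 19) for (x, y) = (18, 6).
LHS: y^2 = 6^2 mod 19 = 17
RHS: x^3 + 10 x + 9 = 18^3 + 10*18 + 9 mod 19 = 17
LHS = RHS

Yes, on the curve


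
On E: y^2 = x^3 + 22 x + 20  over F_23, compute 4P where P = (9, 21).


k = 4 = 100_2 (binary, LSB first: 001)
Double-and-add from P = (9, 21):
  bit 0 = 0: acc unchanged = O
  bit 1 = 0: acc unchanged = O
  bit 2 = 1: acc = O + (19, 11) = (19, 11)

4P = (19, 11)


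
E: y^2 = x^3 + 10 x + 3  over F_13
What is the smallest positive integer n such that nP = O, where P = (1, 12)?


Compute successive multiples of P until we hit O:
  1P = (1, 12)
  2P = (11, 1)
  3P = (0, 9)
  4P = (8, 6)
  5P = (5, 10)
  6P = (4, 9)
  7P = (9, 9)
  8P = (7, 0)
  ... (continuing to 16P)
  16P = O

ord(P) = 16


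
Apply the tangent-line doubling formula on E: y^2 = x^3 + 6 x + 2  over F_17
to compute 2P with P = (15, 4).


Doubling: s = (3 x1^2 + a) / (2 y1)
s = (3*15^2 + 6) / (2*4) mod 17 = 15
x3 = s^2 - 2 x1 mod 17 = 15^2 - 2*15 = 8
y3 = s (x1 - x3) - y1 mod 17 = 15 * (15 - 8) - 4 = 16

2P = (8, 16)


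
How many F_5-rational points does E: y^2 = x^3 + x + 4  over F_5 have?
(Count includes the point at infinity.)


For each x in F_5, count y with y^2 = x^3 + 1 x + 4 mod 5:
  x = 0: RHS = 4, y in [2, 3]  -> 2 point(s)
  x = 1: RHS = 1, y in [1, 4]  -> 2 point(s)
  x = 2: RHS = 4, y in [2, 3]  -> 2 point(s)
  x = 3: RHS = 4, y in [2, 3]  -> 2 point(s)
Affine points: 8. Add the point at infinity: total = 9.

#E(F_5) = 9


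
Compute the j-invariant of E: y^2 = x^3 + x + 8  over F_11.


Delta = -16(4 a^3 + 27 b^2) mod 11 = 8
-1728 * (4 a)^3 = -1728 * (4*1)^3 mod 11 = 2
j = 2 * 8^(-1) mod 11 = 3

j = 3 (mod 11)


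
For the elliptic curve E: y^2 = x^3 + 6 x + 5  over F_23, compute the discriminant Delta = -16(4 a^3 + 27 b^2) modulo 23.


4 a^3 + 27 b^2 = 4*6^3 + 27*5^2 = 864 + 675 = 1539
Delta = -16 * (1539) = -24624
Delta mod 23 = 9

Delta = 9 (mod 23)


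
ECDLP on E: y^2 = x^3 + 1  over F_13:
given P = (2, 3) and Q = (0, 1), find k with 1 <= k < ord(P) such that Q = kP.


Enumerate multiples of P until we hit Q = (0, 1):
  1P = (2, 3)
  2P = (0, 1)
Match found at i = 2.

k = 2


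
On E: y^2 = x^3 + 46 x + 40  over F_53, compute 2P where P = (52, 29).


Doubling: s = (3 x1^2 + a) / (2 y1)
s = (3*52^2 + 46) / (2*29) mod 53 = 31
x3 = s^2 - 2 x1 mod 53 = 31^2 - 2*52 = 9
y3 = s (x1 - x3) - y1 mod 53 = 31 * (52 - 9) - 29 = 32

2P = (9, 32)


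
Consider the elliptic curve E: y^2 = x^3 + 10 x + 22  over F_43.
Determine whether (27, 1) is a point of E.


Check whether y^2 = x^3 + 10 x + 22 (mod 43) for (x, y) = (27, 1).
LHS: y^2 = 1^2 mod 43 = 1
RHS: x^3 + 10 x + 22 = 27^3 + 10*27 + 22 mod 43 = 23
LHS != RHS

No, not on the curve


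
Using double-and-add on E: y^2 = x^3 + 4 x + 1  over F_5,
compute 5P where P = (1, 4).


k = 5 = 101_2 (binary, LSB first: 101)
Double-and-add from P = (1, 4):
  bit 0 = 1: acc = O + (1, 4) = (1, 4)
  bit 1 = 0: acc unchanged = (1, 4)
  bit 2 = 1: acc = (1, 4) + (3, 0) = (0, 4)

5P = (0, 4)


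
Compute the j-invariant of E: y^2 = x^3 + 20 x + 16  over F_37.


Delta = -16(4 a^3 + 27 b^2) mod 37 = 7
-1728 * (4 a)^3 = -1728 * (4*20)^3 mod 37 = 8
j = 8 * 7^(-1) mod 37 = 17

j = 17 (mod 37)


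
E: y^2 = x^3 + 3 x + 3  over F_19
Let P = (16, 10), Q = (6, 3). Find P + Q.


P != Q, so use the chord formula.
s = (y2 - y1) / (x2 - x1) = (12) / (9) mod 19 = 14
x3 = s^2 - x1 - x2 mod 19 = 14^2 - 16 - 6 = 3
y3 = s (x1 - x3) - y1 mod 19 = 14 * (16 - 3) - 10 = 1

P + Q = (3, 1)


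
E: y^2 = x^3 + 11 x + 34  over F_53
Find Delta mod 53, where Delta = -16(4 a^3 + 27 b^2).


4 a^3 + 27 b^2 = 4*11^3 + 27*34^2 = 5324 + 31212 = 36536
Delta = -16 * (36536) = -584576
Delta mod 53 = 14

Delta = 14 (mod 53)


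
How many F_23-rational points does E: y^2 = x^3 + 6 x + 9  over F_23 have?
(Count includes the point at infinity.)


For each x in F_23, count y with y^2 = x^3 + 6 x + 9 mod 23:
  x = 0: RHS = 9, y in [3, 20]  -> 2 point(s)
  x = 1: RHS = 16, y in [4, 19]  -> 2 point(s)
  x = 2: RHS = 6, y in [11, 12]  -> 2 point(s)
  x = 3: RHS = 8, y in [10, 13]  -> 2 point(s)
  x = 5: RHS = 3, y in [7, 16]  -> 2 point(s)
  x = 6: RHS = 8, y in [10, 13]  -> 2 point(s)
  x = 7: RHS = 3, y in [7, 16]  -> 2 point(s)
  x = 11: RHS = 3, y in [7, 16]  -> 2 point(s)
  x = 14: RHS = 8, y in [10, 13]  -> 2 point(s)
  x = 15: RHS = 1, y in [1, 22]  -> 2 point(s)
  x = 19: RHS = 13, y in [6, 17]  -> 2 point(s)
  x = 21: RHS = 12, y in [9, 14]  -> 2 point(s)
  x = 22: RHS = 2, y in [5, 18]  -> 2 point(s)
Affine points: 26. Add the point at infinity: total = 27.

#E(F_23) = 27


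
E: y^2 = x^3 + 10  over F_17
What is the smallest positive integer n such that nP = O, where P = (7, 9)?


Compute successive multiples of P until we hit O:
  1P = (7, 9)
  2P = (5, 13)
  3P = (9, 12)
  4P = (16, 3)
  5P = (2, 16)
  6P = (12, 15)
  7P = (11, 10)
  8P = (15, 6)
  ... (continuing to 18P)
  18P = O

ord(P) = 18


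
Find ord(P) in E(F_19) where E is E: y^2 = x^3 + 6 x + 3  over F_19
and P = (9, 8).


Compute successive multiples of P until we hit O:
  1P = (9, 8)
  2P = (12, 13)
  3P = (5, 5)
  4P = (2, 2)
  5P = (13, 13)
  6P = (14, 0)
  7P = (13, 6)
  8P = (2, 17)
  ... (continuing to 12P)
  12P = O

ord(P) = 12


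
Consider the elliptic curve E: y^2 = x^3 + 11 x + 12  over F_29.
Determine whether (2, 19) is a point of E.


Check whether y^2 = x^3 + 11 x + 12 (mod 29) for (x, y) = (2, 19).
LHS: y^2 = 19^2 mod 29 = 13
RHS: x^3 + 11 x + 12 = 2^3 + 11*2 + 12 mod 29 = 13
LHS = RHS

Yes, on the curve


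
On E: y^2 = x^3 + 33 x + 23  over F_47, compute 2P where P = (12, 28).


Doubling: s = (3 x1^2 + a) / (2 y1)
s = (3*12^2 + 33) / (2*28) mod 47 = 36
x3 = s^2 - 2 x1 mod 47 = 36^2 - 2*12 = 3
y3 = s (x1 - x3) - y1 mod 47 = 36 * (12 - 3) - 28 = 14

2P = (3, 14)


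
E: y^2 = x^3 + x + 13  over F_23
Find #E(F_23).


For each x in F_23, count y with y^2 = x^3 + 1 x + 13 mod 23:
  x = 0: RHS = 13, y in [6, 17]  -> 2 point(s)
  x = 2: RHS = 0, y in [0]  -> 1 point(s)
  x = 4: RHS = 12, y in [9, 14]  -> 2 point(s)
  x = 7: RHS = 18, y in [8, 15]  -> 2 point(s)
  x = 8: RHS = 4, y in [2, 21]  -> 2 point(s)
  x = 16: RHS = 8, y in [10, 13]  -> 2 point(s)
  x = 20: RHS = 6, y in [11, 12]  -> 2 point(s)
  x = 21: RHS = 3, y in [7, 16]  -> 2 point(s)
Affine points: 15. Add the point at infinity: total = 16.

#E(F_23) = 16


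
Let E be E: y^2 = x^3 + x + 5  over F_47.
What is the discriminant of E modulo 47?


4 a^3 + 27 b^2 = 4*1^3 + 27*5^2 = 4 + 675 = 679
Delta = -16 * (679) = -10864
Delta mod 47 = 40

Delta = 40 (mod 47)


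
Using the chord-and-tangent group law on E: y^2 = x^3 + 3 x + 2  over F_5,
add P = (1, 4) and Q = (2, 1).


P != Q, so use the chord formula.
s = (y2 - y1) / (x2 - x1) = (2) / (1) mod 5 = 2
x3 = s^2 - x1 - x2 mod 5 = 2^2 - 1 - 2 = 1
y3 = s (x1 - x3) - y1 mod 5 = 2 * (1 - 1) - 4 = 1

P + Q = (1, 1)


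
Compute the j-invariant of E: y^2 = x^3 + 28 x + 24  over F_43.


Delta = -16(4 a^3 + 27 b^2) mod 43 = 20
-1728 * (4 a)^3 = -1728 * (4*28)^3 mod 43 = 2
j = 2 * 20^(-1) mod 43 = 13

j = 13 (mod 43)


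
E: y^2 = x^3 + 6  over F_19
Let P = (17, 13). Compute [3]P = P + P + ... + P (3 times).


k = 3 = 11_2 (binary, LSB first: 11)
Double-and-add from P = (17, 13):
  bit 0 = 1: acc = O + (17, 13) = (17, 13)
  bit 1 = 1: acc = (17, 13) + (5, 13) = (16, 6)

3P = (16, 6)


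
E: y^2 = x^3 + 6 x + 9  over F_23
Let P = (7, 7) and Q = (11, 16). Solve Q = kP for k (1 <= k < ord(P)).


Enumerate multiples of P until we hit Q = (11, 16):
  1P = (7, 7)
  2P = (22, 18)
  3P = (2, 12)
  4P = (15, 1)
  5P = (3, 13)
  6P = (21, 14)
  7P = (1, 19)
  8P = (19, 17)
  9P = (6, 13)
  10P = (0, 20)
  11P = (11, 7)
  12P = (5, 16)
  13P = (14, 13)
  14P = (14, 10)
  15P = (5, 7)
  16P = (11, 16)
Match found at i = 16.

k = 16


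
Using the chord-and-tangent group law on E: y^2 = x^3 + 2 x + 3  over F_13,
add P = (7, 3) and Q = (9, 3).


P != Q, so use the chord formula.
s = (y2 - y1) / (x2 - x1) = (0) / (2) mod 13 = 0
x3 = s^2 - x1 - x2 mod 13 = 0^2 - 7 - 9 = 10
y3 = s (x1 - x3) - y1 mod 13 = 0 * (7 - 10) - 3 = 10

P + Q = (10, 10)


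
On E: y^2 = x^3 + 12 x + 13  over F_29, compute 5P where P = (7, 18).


k = 5 = 101_2 (binary, LSB first: 101)
Double-and-add from P = (7, 18):
  bit 0 = 1: acc = O + (7, 18) = (7, 18)
  bit 1 = 0: acc unchanged = (7, 18)
  bit 2 = 1: acc = (7, 18) + (19, 13) = (7, 11)

5P = (7, 11)


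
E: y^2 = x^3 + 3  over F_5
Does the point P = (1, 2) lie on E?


Check whether y^2 = x^3 + 0 x + 3 (mod 5) for (x, y) = (1, 2).
LHS: y^2 = 2^2 mod 5 = 4
RHS: x^3 + 0 x + 3 = 1^3 + 0*1 + 3 mod 5 = 4
LHS = RHS

Yes, on the curve


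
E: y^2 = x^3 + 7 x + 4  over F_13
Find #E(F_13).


For each x in F_13, count y with y^2 = x^3 + 7 x + 4 mod 13:
  x = 0: RHS = 4, y in [2, 11]  -> 2 point(s)
  x = 1: RHS = 12, y in [5, 8]  -> 2 point(s)
  x = 2: RHS = 0, y in [0]  -> 1 point(s)
  x = 3: RHS = 0, y in [0]  -> 1 point(s)
  x = 8: RHS = 0, y in [0]  -> 1 point(s)
  x = 9: RHS = 3, y in [4, 9]  -> 2 point(s)
  x = 12: RHS = 9, y in [3, 10]  -> 2 point(s)
Affine points: 11. Add the point at infinity: total = 12.

#E(F_13) = 12


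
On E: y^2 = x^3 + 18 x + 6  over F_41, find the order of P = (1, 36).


Compute successive multiples of P until we hit O:
  1P = (1, 36)
  2P = (2, 3)
  3P = (20, 17)
  4P = (21, 25)
  5P = (11, 31)
  6P = (19, 14)
  7P = (23, 0)
  8P = (19, 27)
  ... (continuing to 14P)
  14P = O

ord(P) = 14


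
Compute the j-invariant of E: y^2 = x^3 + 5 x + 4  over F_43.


Delta = -16(4 a^3 + 27 b^2) mod 43 = 9
-1728 * (4 a)^3 = -1728 * (4*5)^3 mod 43 = 27
j = 27 * 9^(-1) mod 43 = 3

j = 3 (mod 43)


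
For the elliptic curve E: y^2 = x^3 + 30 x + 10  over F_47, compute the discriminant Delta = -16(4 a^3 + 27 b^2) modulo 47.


4 a^3 + 27 b^2 = 4*30^3 + 27*10^2 = 108000 + 2700 = 110700
Delta = -16 * (110700) = -1771200
Delta mod 47 = 42

Delta = 42 (mod 47)


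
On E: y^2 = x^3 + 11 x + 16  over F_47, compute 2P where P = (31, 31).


Doubling: s = (3 x1^2 + a) / (2 y1)
s = (3*31^2 + 11) / (2*31) mod 47 = 30
x3 = s^2 - 2 x1 mod 47 = 30^2 - 2*31 = 39
y3 = s (x1 - x3) - y1 mod 47 = 30 * (31 - 39) - 31 = 11

2P = (39, 11)


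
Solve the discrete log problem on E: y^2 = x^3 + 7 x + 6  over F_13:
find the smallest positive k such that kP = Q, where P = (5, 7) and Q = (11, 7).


Enumerate multiples of P until we hit Q = (11, 7):
  1P = (5, 7)
  2P = (6, 2)
  3P = (1, 12)
  4P = (11, 7)
Match found at i = 4.

k = 4


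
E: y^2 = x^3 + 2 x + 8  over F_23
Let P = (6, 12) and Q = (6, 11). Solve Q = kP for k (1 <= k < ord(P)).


Enumerate multiples of P until we hit Q = (6, 11):
  1P = (6, 12)
  2P = (13, 0)
  3P = (6, 11)
Match found at i = 3.

k = 3


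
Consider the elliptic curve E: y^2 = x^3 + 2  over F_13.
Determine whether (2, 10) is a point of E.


Check whether y^2 = x^3 + 0 x + 2 (mod 13) for (x, y) = (2, 10).
LHS: y^2 = 10^2 mod 13 = 9
RHS: x^3 + 0 x + 2 = 2^3 + 0*2 + 2 mod 13 = 10
LHS != RHS

No, not on the curve


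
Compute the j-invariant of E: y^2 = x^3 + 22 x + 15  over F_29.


Delta = -16(4 a^3 + 27 b^2) mod 29 = 7
-1728 * (4 a)^3 = -1728 * (4*22)^3 mod 29 = 12
j = 12 * 7^(-1) mod 29 = 10

j = 10 (mod 29)


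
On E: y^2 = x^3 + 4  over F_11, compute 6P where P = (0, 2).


k = 6 = 110_2 (binary, LSB first: 011)
Double-and-add from P = (0, 2):
  bit 0 = 0: acc unchanged = O
  bit 1 = 1: acc = O + (0, 9) = (0, 9)
  bit 2 = 1: acc = (0, 9) + (0, 2) = O

6P = O


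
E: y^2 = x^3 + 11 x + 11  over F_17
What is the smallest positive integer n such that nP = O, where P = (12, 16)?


Compute successive multiples of P until we hit O:
  1P = (12, 16)
  2P = (6, 15)
  3P = (8, 13)
  4P = (5, 2)
  5P = (4, 0)
  6P = (5, 15)
  7P = (8, 4)
  8P = (6, 2)
  ... (continuing to 10P)
  10P = O

ord(P) = 10


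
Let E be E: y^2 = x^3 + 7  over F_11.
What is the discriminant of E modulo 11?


4 a^3 + 27 b^2 = 4*0^3 + 27*7^2 = 0 + 1323 = 1323
Delta = -16 * (1323) = -21168
Delta mod 11 = 7

Delta = 7 (mod 11)


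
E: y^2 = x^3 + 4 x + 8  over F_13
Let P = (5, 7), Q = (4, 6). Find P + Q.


P != Q, so use the chord formula.
s = (y2 - y1) / (x2 - x1) = (12) / (12) mod 13 = 1
x3 = s^2 - x1 - x2 mod 13 = 1^2 - 5 - 4 = 5
y3 = s (x1 - x3) - y1 mod 13 = 1 * (5 - 5) - 7 = 6

P + Q = (5, 6)


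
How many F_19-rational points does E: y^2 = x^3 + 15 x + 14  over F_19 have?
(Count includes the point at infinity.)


For each x in F_19, count y with y^2 = x^3 + 15 x + 14 mod 19:
  x = 1: RHS = 11, y in [7, 12]  -> 2 point(s)
  x = 4: RHS = 5, y in [9, 10]  -> 2 point(s)
  x = 5: RHS = 5, y in [9, 10]  -> 2 point(s)
  x = 6: RHS = 16, y in [4, 15]  -> 2 point(s)
  x = 7: RHS = 6, y in [5, 14]  -> 2 point(s)
  x = 8: RHS = 0, y in [0]  -> 1 point(s)
  x = 9: RHS = 4, y in [2, 17]  -> 2 point(s)
  x = 10: RHS = 5, y in [9, 10]  -> 2 point(s)
  x = 11: RHS = 9, y in [3, 16]  -> 2 point(s)
  x = 14: RHS = 4, y in [2, 17]  -> 2 point(s)
  x = 15: RHS = 4, y in [2, 17]  -> 2 point(s)
  x = 18: RHS = 17, y in [6, 13]  -> 2 point(s)
Affine points: 23. Add the point at infinity: total = 24.

#E(F_19) = 24


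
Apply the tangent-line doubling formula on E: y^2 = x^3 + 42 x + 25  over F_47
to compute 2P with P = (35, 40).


Doubling: s = (3 x1^2 + a) / (2 y1)
s = (3*35^2 + 42) / (2*40) mod 47 = 40
x3 = s^2 - 2 x1 mod 47 = 40^2 - 2*35 = 26
y3 = s (x1 - x3) - y1 mod 47 = 40 * (35 - 26) - 40 = 38

2P = (26, 38)


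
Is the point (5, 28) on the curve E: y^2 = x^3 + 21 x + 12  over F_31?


Check whether y^2 = x^3 + 21 x + 12 (mod 31) for (x, y) = (5, 28).
LHS: y^2 = 28^2 mod 31 = 9
RHS: x^3 + 21 x + 12 = 5^3 + 21*5 + 12 mod 31 = 25
LHS != RHS

No, not on the curve


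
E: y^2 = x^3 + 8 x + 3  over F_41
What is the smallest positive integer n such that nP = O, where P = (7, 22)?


Compute successive multiples of P until we hit O:
  1P = (7, 22)
  2P = (36, 24)
  3P = (6, 12)
  4P = (5, 39)
  5P = (9, 36)
  6P = (33, 1)
  7P = (21, 24)
  8P = (8, 13)
  ... (continuing to 33P)
  33P = O

ord(P) = 33


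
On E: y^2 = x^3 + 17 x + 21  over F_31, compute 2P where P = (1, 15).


Doubling: s = (3 x1^2 + a) / (2 y1)
s = (3*1^2 + 17) / (2*15) mod 31 = 11
x3 = s^2 - 2 x1 mod 31 = 11^2 - 2*1 = 26
y3 = s (x1 - x3) - y1 mod 31 = 11 * (1 - 26) - 15 = 20

2P = (26, 20)


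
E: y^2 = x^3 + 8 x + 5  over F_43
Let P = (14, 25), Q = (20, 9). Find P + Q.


P != Q, so use the chord formula.
s = (y2 - y1) / (x2 - x1) = (27) / (6) mod 43 = 26
x3 = s^2 - x1 - x2 mod 43 = 26^2 - 14 - 20 = 40
y3 = s (x1 - x3) - y1 mod 43 = 26 * (14 - 40) - 25 = 30

P + Q = (40, 30)


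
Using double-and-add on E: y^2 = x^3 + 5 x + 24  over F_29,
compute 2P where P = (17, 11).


k = 2 = 10_2 (binary, LSB first: 01)
Double-and-add from P = (17, 11):
  bit 0 = 0: acc unchanged = O
  bit 1 = 1: acc = O + (1, 1) = (1, 1)

2P = (1, 1)


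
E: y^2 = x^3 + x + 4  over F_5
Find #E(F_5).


For each x in F_5, count y with y^2 = x^3 + 1 x + 4 mod 5:
  x = 0: RHS = 4, y in [2, 3]  -> 2 point(s)
  x = 1: RHS = 1, y in [1, 4]  -> 2 point(s)
  x = 2: RHS = 4, y in [2, 3]  -> 2 point(s)
  x = 3: RHS = 4, y in [2, 3]  -> 2 point(s)
Affine points: 8. Add the point at infinity: total = 9.

#E(F_5) = 9


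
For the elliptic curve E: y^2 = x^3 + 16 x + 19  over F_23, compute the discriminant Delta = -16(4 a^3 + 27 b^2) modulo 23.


4 a^3 + 27 b^2 = 4*16^3 + 27*19^2 = 16384 + 9747 = 26131
Delta = -16 * (26131) = -418096
Delta mod 23 = 21

Delta = 21 (mod 23)


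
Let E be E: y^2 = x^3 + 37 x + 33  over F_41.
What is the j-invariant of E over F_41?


Delta = -16(4 a^3 + 27 b^2) mod 41 = 23
-1728 * (4 a)^3 = -1728 * (4*37)^3 mod 41 = 17
j = 17 * 23^(-1) mod 41 = 15

j = 15 (mod 41)


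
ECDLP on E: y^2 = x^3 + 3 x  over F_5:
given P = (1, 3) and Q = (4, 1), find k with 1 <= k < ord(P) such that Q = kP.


Enumerate multiples of P until we hit Q = (4, 1):
  1P = (1, 3)
  2P = (4, 4)
  3P = (4, 1)
Match found at i = 3.

k = 3


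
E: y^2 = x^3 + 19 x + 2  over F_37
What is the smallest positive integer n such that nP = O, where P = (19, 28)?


Compute successive multiples of P until we hit O:
  1P = (19, 28)
  2P = (33, 11)
  3P = (18, 21)
  4P = (12, 21)
  5P = (7, 21)
  6P = (8, 0)
  7P = (7, 16)
  8P = (12, 16)
  ... (continuing to 12P)
  12P = O

ord(P) = 12


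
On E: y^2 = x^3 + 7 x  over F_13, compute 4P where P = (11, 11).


k = 4 = 100_2 (binary, LSB first: 001)
Double-and-add from P = (11, 11):
  bit 0 = 0: acc unchanged = O
  bit 1 = 0: acc unchanged = O
  bit 2 = 1: acc = O + (3, 10) = (3, 10)

4P = (3, 10)


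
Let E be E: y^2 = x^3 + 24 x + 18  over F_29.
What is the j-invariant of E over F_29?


Delta = -16(4 a^3 + 27 b^2) mod 29 = 11
-1728 * (4 a)^3 = -1728 * (4*24)^3 mod 29 = 19
j = 19 * 11^(-1) mod 29 = 7

j = 7 (mod 29)


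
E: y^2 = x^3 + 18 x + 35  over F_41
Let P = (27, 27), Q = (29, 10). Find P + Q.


P != Q, so use the chord formula.
s = (y2 - y1) / (x2 - x1) = (24) / (2) mod 41 = 12
x3 = s^2 - x1 - x2 mod 41 = 12^2 - 27 - 29 = 6
y3 = s (x1 - x3) - y1 mod 41 = 12 * (27 - 6) - 27 = 20

P + Q = (6, 20)


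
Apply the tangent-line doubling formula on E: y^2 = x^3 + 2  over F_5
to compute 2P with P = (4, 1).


Doubling: s = (3 x1^2 + a) / (2 y1)
s = (3*4^2 + 0) / (2*1) mod 5 = 4
x3 = s^2 - 2 x1 mod 5 = 4^2 - 2*4 = 3
y3 = s (x1 - x3) - y1 mod 5 = 4 * (4 - 3) - 1 = 3

2P = (3, 3)


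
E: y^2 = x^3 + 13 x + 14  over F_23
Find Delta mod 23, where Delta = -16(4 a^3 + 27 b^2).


4 a^3 + 27 b^2 = 4*13^3 + 27*14^2 = 8788 + 5292 = 14080
Delta = -16 * (14080) = -225280
Delta mod 23 = 5

Delta = 5 (mod 23)


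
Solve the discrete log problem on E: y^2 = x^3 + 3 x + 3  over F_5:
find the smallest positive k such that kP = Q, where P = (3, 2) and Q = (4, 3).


Enumerate multiples of P until we hit Q = (4, 3):
  1P = (3, 2)
  2P = (4, 3)
Match found at i = 2.

k = 2


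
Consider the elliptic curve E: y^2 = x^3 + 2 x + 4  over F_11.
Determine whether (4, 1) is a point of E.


Check whether y^2 = x^3 + 2 x + 4 (mod 11) for (x, y) = (4, 1).
LHS: y^2 = 1^2 mod 11 = 1
RHS: x^3 + 2 x + 4 = 4^3 + 2*4 + 4 mod 11 = 10
LHS != RHS

No, not on the curve


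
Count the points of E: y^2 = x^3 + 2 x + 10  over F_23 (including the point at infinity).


For each x in F_23, count y with y^2 = x^3 + 2 x + 10 mod 23:
  x = 1: RHS = 13, y in [6, 17]  -> 2 point(s)
  x = 4: RHS = 13, y in [6, 17]  -> 2 point(s)
  x = 6: RHS = 8, y in [10, 13]  -> 2 point(s)
  x = 8: RHS = 9, y in [3, 20]  -> 2 point(s)
  x = 10: RHS = 18, y in [8, 15]  -> 2 point(s)
  x = 11: RHS = 6, y in [11, 12]  -> 2 point(s)
  x = 13: RHS = 2, y in [5, 18]  -> 2 point(s)
  x = 17: RHS = 12, y in [9, 14]  -> 2 point(s)
  x = 18: RHS = 13, y in [6, 17]  -> 2 point(s)
  x = 20: RHS = 0, y in [0]  -> 1 point(s)
Affine points: 19. Add the point at infinity: total = 20.

#E(F_23) = 20


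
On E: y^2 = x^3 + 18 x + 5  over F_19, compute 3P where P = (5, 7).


k = 3 = 11_2 (binary, LSB first: 11)
Double-and-add from P = (5, 7):
  bit 0 = 1: acc = O + (5, 7) = (5, 7)
  bit 1 = 1: acc = (5, 7) + (16, 0) = (5, 12)

3P = (5, 12)


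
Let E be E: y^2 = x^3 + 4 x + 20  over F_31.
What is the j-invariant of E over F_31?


Delta = -16(4 a^3 + 27 b^2) mod 31 = 21
-1728 * (4 a)^3 = -1728 * (4*4)^3 mod 31 = 1
j = 1 * 21^(-1) mod 31 = 3

j = 3 (mod 31)


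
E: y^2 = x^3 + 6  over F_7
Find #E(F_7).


For each x in F_7, count y with y^2 = x^3 + 0 x + 6 mod 7:
  x = 1: RHS = 0, y in [0]  -> 1 point(s)
  x = 2: RHS = 0, y in [0]  -> 1 point(s)
  x = 4: RHS = 0, y in [0]  -> 1 point(s)
Affine points: 3. Add the point at infinity: total = 4.

#E(F_7) = 4


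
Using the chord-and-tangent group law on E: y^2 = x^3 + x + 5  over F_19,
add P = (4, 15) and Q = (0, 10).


P != Q, so use the chord formula.
s = (y2 - y1) / (x2 - x1) = (14) / (15) mod 19 = 6
x3 = s^2 - x1 - x2 mod 19 = 6^2 - 4 - 0 = 13
y3 = s (x1 - x3) - y1 mod 19 = 6 * (4 - 13) - 15 = 7

P + Q = (13, 7)


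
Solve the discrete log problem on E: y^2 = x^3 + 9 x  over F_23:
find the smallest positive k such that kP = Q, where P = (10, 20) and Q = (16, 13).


Enumerate multiples of P until we hit Q = (16, 13):
  1P = (10, 20)
  2P = (16, 13)
Match found at i = 2.

k = 2


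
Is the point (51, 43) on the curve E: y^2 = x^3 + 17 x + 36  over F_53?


Check whether y^2 = x^3 + 17 x + 36 (mod 53) for (x, y) = (51, 43).
LHS: y^2 = 43^2 mod 53 = 47
RHS: x^3 + 17 x + 36 = 51^3 + 17*51 + 36 mod 53 = 47
LHS = RHS

Yes, on the curve


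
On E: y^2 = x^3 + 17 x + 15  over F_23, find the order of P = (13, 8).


Compute successive multiples of P until we hit O:
  1P = (13, 8)
  2P = (13, 15)
  3P = O

ord(P) = 3


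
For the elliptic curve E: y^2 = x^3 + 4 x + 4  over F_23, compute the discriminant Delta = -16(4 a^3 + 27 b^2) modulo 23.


4 a^3 + 27 b^2 = 4*4^3 + 27*4^2 = 256 + 432 = 688
Delta = -16 * (688) = -11008
Delta mod 23 = 9

Delta = 9 (mod 23)


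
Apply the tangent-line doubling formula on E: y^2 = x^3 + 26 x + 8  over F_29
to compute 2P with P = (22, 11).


Doubling: s = (3 x1^2 + a) / (2 y1)
s = (3*22^2 + 26) / (2*11) mod 29 = 25
x3 = s^2 - 2 x1 mod 29 = 25^2 - 2*22 = 1
y3 = s (x1 - x3) - y1 mod 29 = 25 * (22 - 1) - 11 = 21

2P = (1, 21)


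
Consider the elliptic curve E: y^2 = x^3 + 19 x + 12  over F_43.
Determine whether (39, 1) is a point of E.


Check whether y^2 = x^3 + 19 x + 12 (mod 43) for (x, y) = (39, 1).
LHS: y^2 = 1^2 mod 43 = 1
RHS: x^3 + 19 x + 12 = 39^3 + 19*39 + 12 mod 43 = 1
LHS = RHS

Yes, on the curve


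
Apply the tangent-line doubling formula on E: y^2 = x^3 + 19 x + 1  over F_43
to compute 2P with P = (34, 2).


Doubling: s = (3 x1^2 + a) / (2 y1)
s = (3*34^2 + 19) / (2*2) mod 43 = 1
x3 = s^2 - 2 x1 mod 43 = 1^2 - 2*34 = 19
y3 = s (x1 - x3) - y1 mod 43 = 1 * (34 - 19) - 2 = 13

2P = (19, 13)


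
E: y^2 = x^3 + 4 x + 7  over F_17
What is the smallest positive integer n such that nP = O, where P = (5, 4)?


Compute successive multiples of P until we hit O:
  1P = (5, 4)
  2P = (15, 12)
  3P = (16, 11)
  4P = (12, 7)
  5P = (4, 11)
  6P = (6, 3)
  7P = (7, 15)
  8P = (14, 6)
  ... (continuing to 17P)
  17P = O

ord(P) = 17


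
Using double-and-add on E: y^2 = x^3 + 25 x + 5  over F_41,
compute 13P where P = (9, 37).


k = 13 = 1101_2 (binary, LSB first: 1011)
Double-and-add from P = (9, 37):
  bit 0 = 1: acc = O + (9, 37) = (9, 37)
  bit 1 = 0: acc unchanged = (9, 37)
  bit 2 = 1: acc = (9, 37) + (1, 21) = (35, 34)
  bit 3 = 1: acc = (35, 34) + (3, 5) = (23, 23)

13P = (23, 23)


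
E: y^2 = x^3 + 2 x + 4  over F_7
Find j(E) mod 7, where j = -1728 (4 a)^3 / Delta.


Delta = -16(4 a^3 + 27 b^2) mod 7 = 3
-1728 * (4 a)^3 = -1728 * (4*2)^3 mod 7 = 1
j = 1 * 3^(-1) mod 7 = 5

j = 5 (mod 7)


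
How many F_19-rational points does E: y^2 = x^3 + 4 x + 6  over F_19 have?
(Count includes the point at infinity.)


For each x in F_19, count y with y^2 = x^3 + 4 x + 6 mod 19:
  x = 0: RHS = 6, y in [5, 14]  -> 2 point(s)
  x = 1: RHS = 11, y in [7, 12]  -> 2 point(s)
  x = 3: RHS = 7, y in [8, 11]  -> 2 point(s)
  x = 7: RHS = 16, y in [4, 15]  -> 2 point(s)
  x = 9: RHS = 11, y in [7, 12]  -> 2 point(s)
  x = 10: RHS = 1, y in [1, 18]  -> 2 point(s)
  x = 16: RHS = 5, y in [9, 10]  -> 2 point(s)
  x = 17: RHS = 9, y in [3, 16]  -> 2 point(s)
  x = 18: RHS = 1, y in [1, 18]  -> 2 point(s)
Affine points: 18. Add the point at infinity: total = 19.

#E(F_19) = 19


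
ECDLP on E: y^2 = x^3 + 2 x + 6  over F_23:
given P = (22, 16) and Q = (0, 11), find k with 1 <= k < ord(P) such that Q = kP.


Enumerate multiples of P until we hit Q = (0, 11):
  1P = (22, 16)
  2P = (6, 21)
  3P = (11, 5)
  4P = (14, 15)
  5P = (19, 16)
  6P = (5, 7)
  7P = (4, 3)
  8P = (1, 3)
  9P = (2, 15)
  10P = (17, 13)
  11P = (0, 11)
Match found at i = 11.

k = 11


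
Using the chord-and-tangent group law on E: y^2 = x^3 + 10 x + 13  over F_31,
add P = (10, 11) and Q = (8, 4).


P != Q, so use the chord formula.
s = (y2 - y1) / (x2 - x1) = (24) / (29) mod 31 = 19
x3 = s^2 - x1 - x2 mod 31 = 19^2 - 10 - 8 = 2
y3 = s (x1 - x3) - y1 mod 31 = 19 * (10 - 2) - 11 = 17

P + Q = (2, 17)


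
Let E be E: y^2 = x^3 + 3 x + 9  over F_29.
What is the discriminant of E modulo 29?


4 a^3 + 27 b^2 = 4*3^3 + 27*9^2 = 108 + 2187 = 2295
Delta = -16 * (2295) = -36720
Delta mod 29 = 23

Delta = 23 (mod 29)


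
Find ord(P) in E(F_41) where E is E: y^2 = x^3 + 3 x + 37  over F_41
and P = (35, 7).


Compute successive multiples of P until we hit O:
  1P = (35, 7)
  2P = (37, 24)
  3P = (31, 27)
  4P = (0, 23)
  5P = (4, 21)
  6P = (22, 3)
  7P = (20, 26)
  8P = (2, 25)
  ... (continuing to 50P)
  50P = O

ord(P) = 50


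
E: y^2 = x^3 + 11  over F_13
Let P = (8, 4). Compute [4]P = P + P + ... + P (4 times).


k = 4 = 100_2 (binary, LSB first: 001)
Double-and-add from P = (8, 4):
  bit 0 = 0: acc unchanged = O
  bit 1 = 0: acc unchanged = O
  bit 2 = 1: acc = O + (12, 7) = (12, 7)

4P = (12, 7)


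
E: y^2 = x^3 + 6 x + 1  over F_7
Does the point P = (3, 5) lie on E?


Check whether y^2 = x^3 + 6 x + 1 (mod 7) for (x, y) = (3, 5).
LHS: y^2 = 5^2 mod 7 = 4
RHS: x^3 + 6 x + 1 = 3^3 + 6*3 + 1 mod 7 = 4
LHS = RHS

Yes, on the curve


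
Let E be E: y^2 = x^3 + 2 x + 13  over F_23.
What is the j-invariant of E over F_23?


Delta = -16(4 a^3 + 27 b^2) mod 23 = 11
-1728 * (4 a)^3 = -1728 * (4*2)^3 mod 23 = 5
j = 5 * 11^(-1) mod 23 = 13

j = 13 (mod 23)


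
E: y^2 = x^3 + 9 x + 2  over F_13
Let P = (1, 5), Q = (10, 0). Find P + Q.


P != Q, so use the chord formula.
s = (y2 - y1) / (x2 - x1) = (8) / (9) mod 13 = 11
x3 = s^2 - x1 - x2 mod 13 = 11^2 - 1 - 10 = 6
y3 = s (x1 - x3) - y1 mod 13 = 11 * (1 - 6) - 5 = 5

P + Q = (6, 5)


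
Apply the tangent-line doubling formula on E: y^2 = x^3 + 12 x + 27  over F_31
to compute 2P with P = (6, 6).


Doubling: s = (3 x1^2 + a) / (2 y1)
s = (3*6^2 + 12) / (2*6) mod 31 = 10
x3 = s^2 - 2 x1 mod 31 = 10^2 - 2*6 = 26
y3 = s (x1 - x3) - y1 mod 31 = 10 * (6 - 26) - 6 = 11

2P = (26, 11)


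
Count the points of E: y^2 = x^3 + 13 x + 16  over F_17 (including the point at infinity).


For each x in F_17, count y with y^2 = x^3 + 13 x + 16 mod 17:
  x = 0: RHS = 16, y in [4, 13]  -> 2 point(s)
  x = 1: RHS = 13, y in [8, 9]  -> 2 point(s)
  x = 2: RHS = 16, y in [4, 13]  -> 2 point(s)
  x = 4: RHS = 13, y in [8, 9]  -> 2 point(s)
  x = 5: RHS = 2, y in [6, 11]  -> 2 point(s)
  x = 6: RHS = 4, y in [2, 15]  -> 2 point(s)
  x = 7: RHS = 8, y in [5, 12]  -> 2 point(s)
  x = 12: RHS = 13, y in [8, 9]  -> 2 point(s)
  x = 13: RHS = 2, y in [6, 11]  -> 2 point(s)
  x = 14: RHS = 1, y in [1, 16]  -> 2 point(s)
  x = 15: RHS = 16, y in [4, 13]  -> 2 point(s)
  x = 16: RHS = 2, y in [6, 11]  -> 2 point(s)
Affine points: 24. Add the point at infinity: total = 25.

#E(F_17) = 25


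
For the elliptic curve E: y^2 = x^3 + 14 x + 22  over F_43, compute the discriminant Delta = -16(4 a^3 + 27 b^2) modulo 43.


4 a^3 + 27 b^2 = 4*14^3 + 27*22^2 = 10976 + 13068 = 24044
Delta = -16 * (24044) = -384704
Delta mod 43 = 17

Delta = 17 (mod 43)


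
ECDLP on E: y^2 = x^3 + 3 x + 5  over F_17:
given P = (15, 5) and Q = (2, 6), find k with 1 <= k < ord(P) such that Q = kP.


Enumerate multiples of P until we hit Q = (2, 6):
  1P = (15, 5)
  2P = (2, 6)
Match found at i = 2.

k = 2


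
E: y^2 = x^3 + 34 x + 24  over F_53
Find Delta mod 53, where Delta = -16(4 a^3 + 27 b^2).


4 a^3 + 27 b^2 = 4*34^3 + 27*24^2 = 157216 + 15552 = 172768
Delta = -16 * (172768) = -2764288
Delta mod 53 = 33

Delta = 33 (mod 53)


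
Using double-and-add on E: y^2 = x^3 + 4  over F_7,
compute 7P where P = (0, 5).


k = 7 = 111_2 (binary, LSB first: 111)
Double-and-add from P = (0, 5):
  bit 0 = 1: acc = O + (0, 5) = (0, 5)
  bit 1 = 1: acc = (0, 5) + (0, 2) = O
  bit 2 = 1: acc = O + (0, 5) = (0, 5)

7P = (0, 5)


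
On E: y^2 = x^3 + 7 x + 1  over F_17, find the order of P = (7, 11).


Compute successive multiples of P until we hit O:
  1P = (7, 11)
  2P = (1, 14)
  3P = (5, 5)
  4P = (14, 2)
  5P = (15, 9)
  6P = (11, 7)
  7P = (0, 16)
  8P = (6, 15)
  ... (continuing to 24P)
  24P = O

ord(P) = 24


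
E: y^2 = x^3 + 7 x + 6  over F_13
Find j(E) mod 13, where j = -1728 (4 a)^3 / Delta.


Delta = -16(4 a^3 + 27 b^2) mod 13 = 1
-1728 * (4 a)^3 = -1728 * (4*7)^3 mod 13 = 8
j = 8 * 1^(-1) mod 13 = 8

j = 8 (mod 13)


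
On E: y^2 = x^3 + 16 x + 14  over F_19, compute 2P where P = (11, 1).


Doubling: s = (3 x1^2 + a) / (2 y1)
s = (3*11^2 + 16) / (2*1) mod 19 = 9
x3 = s^2 - 2 x1 mod 19 = 9^2 - 2*11 = 2
y3 = s (x1 - x3) - y1 mod 19 = 9 * (11 - 2) - 1 = 4

2P = (2, 4)


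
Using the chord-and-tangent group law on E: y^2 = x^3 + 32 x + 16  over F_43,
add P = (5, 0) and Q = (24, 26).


P != Q, so use the chord formula.
s = (y2 - y1) / (x2 - x1) = (26) / (19) mod 43 = 24
x3 = s^2 - x1 - x2 mod 43 = 24^2 - 5 - 24 = 31
y3 = s (x1 - x3) - y1 mod 43 = 24 * (5 - 31) - 0 = 21

P + Q = (31, 21)


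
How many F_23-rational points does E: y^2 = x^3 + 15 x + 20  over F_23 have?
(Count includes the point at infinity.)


For each x in F_23, count y with y^2 = x^3 + 15 x + 20 mod 23:
  x = 1: RHS = 13, y in [6, 17]  -> 2 point(s)
  x = 2: RHS = 12, y in [9, 14]  -> 2 point(s)
  x = 3: RHS = 0, y in [0]  -> 1 point(s)
  x = 4: RHS = 6, y in [11, 12]  -> 2 point(s)
  x = 5: RHS = 13, y in [6, 17]  -> 2 point(s)
  x = 6: RHS = 4, y in [2, 21]  -> 2 point(s)
  x = 7: RHS = 8, y in [10, 13]  -> 2 point(s)
  x = 8: RHS = 8, y in [10, 13]  -> 2 point(s)
  x = 15: RHS = 9, y in [3, 20]  -> 2 point(s)
  x = 16: RHS = 9, y in [3, 20]  -> 2 point(s)
  x = 17: RHS = 13, y in [6, 17]  -> 2 point(s)
  x = 18: RHS = 4, y in [2, 21]  -> 2 point(s)
  x = 22: RHS = 4, y in [2, 21]  -> 2 point(s)
Affine points: 25. Add the point at infinity: total = 26.

#E(F_23) = 26


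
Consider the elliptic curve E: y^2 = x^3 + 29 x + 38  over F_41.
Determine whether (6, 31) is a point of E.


Check whether y^2 = x^3 + 29 x + 38 (mod 41) for (x, y) = (6, 31).
LHS: y^2 = 31^2 mod 41 = 18
RHS: x^3 + 29 x + 38 = 6^3 + 29*6 + 38 mod 41 = 18
LHS = RHS

Yes, on the curve


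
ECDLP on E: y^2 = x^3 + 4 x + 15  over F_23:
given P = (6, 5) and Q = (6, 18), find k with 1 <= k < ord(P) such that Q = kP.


Enumerate multiples of P until we hit Q = (6, 18):
  1P = (6, 5)
  2P = (15, 0)
  3P = (6, 18)
Match found at i = 3.

k = 3


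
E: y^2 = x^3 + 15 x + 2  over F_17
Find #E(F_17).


For each x in F_17, count y with y^2 = x^3 + 15 x + 2 mod 17:
  x = 0: RHS = 2, y in [6, 11]  -> 2 point(s)
  x = 1: RHS = 1, y in [1, 16]  -> 2 point(s)
  x = 5: RHS = 15, y in [7, 10]  -> 2 point(s)
  x = 6: RHS = 2, y in [6, 11]  -> 2 point(s)
  x = 7: RHS = 8, y in [5, 12]  -> 2 point(s)
  x = 9: RHS = 16, y in [4, 13]  -> 2 point(s)
  x = 10: RHS = 13, y in [8, 9]  -> 2 point(s)
  x = 11: RHS = 2, y in [6, 11]  -> 2 point(s)
  x = 14: RHS = 15, y in [7, 10]  -> 2 point(s)
  x = 15: RHS = 15, y in [7, 10]  -> 2 point(s)
Affine points: 20. Add the point at infinity: total = 21.

#E(F_17) = 21


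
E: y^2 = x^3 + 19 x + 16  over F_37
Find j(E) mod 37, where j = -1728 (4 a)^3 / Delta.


Delta = -16(4 a^3 + 27 b^2) mod 37 = 30
-1728 * (4 a)^3 = -1728 * (4*19)^3 mod 37 = 14
j = 14 * 30^(-1) mod 37 = 35

j = 35 (mod 37)


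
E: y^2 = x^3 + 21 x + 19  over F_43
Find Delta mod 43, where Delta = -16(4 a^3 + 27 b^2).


4 a^3 + 27 b^2 = 4*21^3 + 27*19^2 = 37044 + 9747 = 46791
Delta = -16 * (46791) = -748656
Delta mod 43 = 17

Delta = 17 (mod 43)


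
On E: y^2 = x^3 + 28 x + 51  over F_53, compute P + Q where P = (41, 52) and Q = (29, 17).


P != Q, so use the chord formula.
s = (y2 - y1) / (x2 - x1) = (18) / (41) mod 53 = 25
x3 = s^2 - x1 - x2 mod 53 = 25^2 - 41 - 29 = 25
y3 = s (x1 - x3) - y1 mod 53 = 25 * (41 - 25) - 52 = 30

P + Q = (25, 30)


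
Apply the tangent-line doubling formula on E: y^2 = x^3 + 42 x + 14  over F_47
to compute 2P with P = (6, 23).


Doubling: s = (3 x1^2 + a) / (2 y1)
s = (3*6^2 + 42) / (2*23) mod 47 = 38
x3 = s^2 - 2 x1 mod 47 = 38^2 - 2*6 = 22
y3 = s (x1 - x3) - y1 mod 47 = 38 * (6 - 22) - 23 = 27

2P = (22, 27)


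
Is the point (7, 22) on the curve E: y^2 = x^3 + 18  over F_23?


Check whether y^2 = x^3 + 0 x + 18 (mod 23) for (x, y) = (7, 22).
LHS: y^2 = 22^2 mod 23 = 1
RHS: x^3 + 0 x + 18 = 7^3 + 0*7 + 18 mod 23 = 16
LHS != RHS

No, not on the curve
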